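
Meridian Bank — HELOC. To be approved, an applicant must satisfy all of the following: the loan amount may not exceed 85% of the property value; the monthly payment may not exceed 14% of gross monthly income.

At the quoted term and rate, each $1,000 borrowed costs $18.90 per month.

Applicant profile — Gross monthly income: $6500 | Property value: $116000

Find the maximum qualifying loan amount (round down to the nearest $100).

$48,100

Payment cap: 14% × $6,500 = $910/month.
At $18.90 per $1,000, that supports 910/18.90 × 1,000 ≈ $48,148 → $48,100.
LTV cap: 85% × $116,000 = $98,600 → $98,600.
Binding constraint: payment-to-income.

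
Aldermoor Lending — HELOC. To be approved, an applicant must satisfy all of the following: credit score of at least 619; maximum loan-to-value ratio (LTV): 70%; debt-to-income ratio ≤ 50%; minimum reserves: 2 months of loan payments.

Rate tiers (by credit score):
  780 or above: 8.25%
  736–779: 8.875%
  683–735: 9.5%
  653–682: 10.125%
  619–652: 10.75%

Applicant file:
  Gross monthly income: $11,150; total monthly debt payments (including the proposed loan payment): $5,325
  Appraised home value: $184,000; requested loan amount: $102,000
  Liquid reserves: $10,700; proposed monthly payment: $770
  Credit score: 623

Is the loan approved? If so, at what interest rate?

Credit score 623 ≥ 619 (meets minimum)
Liquid reserves cover 10,700/770 = 13.9 months — ≥ 2 required
LTV: 102,000 ÷ 184,000 = 55.4%, within 70% cap
DTI = 5,325/11,150 = 47.8% ≤ 50%
All requirements met. Score 623 falls in the 619–652 tier → 10.75%.

Approved at 10.75%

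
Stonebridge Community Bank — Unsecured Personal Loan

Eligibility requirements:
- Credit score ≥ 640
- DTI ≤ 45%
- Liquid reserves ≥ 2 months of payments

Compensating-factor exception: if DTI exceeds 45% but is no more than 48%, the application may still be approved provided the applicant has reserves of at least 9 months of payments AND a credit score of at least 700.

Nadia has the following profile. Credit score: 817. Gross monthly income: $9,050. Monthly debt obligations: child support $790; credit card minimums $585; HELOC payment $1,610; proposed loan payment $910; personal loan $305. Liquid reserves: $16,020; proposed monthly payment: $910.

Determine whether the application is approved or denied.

Credit score 817 ≥ 640 (meets base)
Total debts = (790 + 585 + 1,610 + 910 + 305) = 4,200. DTI = 4,200/9,050 = 46.4% > 45% — standard DTI limit exceeded.
Reserves = 16,020/910 = 17.6 months ≥ 2
46.4% falls in the override range (45%–48%), so the compensating-factor test applies.
Reserves 17.6 ≥ 9 months; credit score 817 ≥ 700.
Both override conditions satisfied; DTI exception granted.

Approved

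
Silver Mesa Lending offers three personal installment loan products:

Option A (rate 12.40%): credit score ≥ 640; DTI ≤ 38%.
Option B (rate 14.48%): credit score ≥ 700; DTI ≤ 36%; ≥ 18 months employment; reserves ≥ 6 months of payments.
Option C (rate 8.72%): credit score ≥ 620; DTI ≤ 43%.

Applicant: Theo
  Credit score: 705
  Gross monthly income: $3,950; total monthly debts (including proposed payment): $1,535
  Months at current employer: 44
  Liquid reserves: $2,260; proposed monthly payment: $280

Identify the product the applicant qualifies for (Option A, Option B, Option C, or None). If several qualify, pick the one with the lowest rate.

DTI = 1,535/3,950 = 38.9%.
Reserves = 2,260/280 = 8.1 months.
Option A: score 705 ≥ 640; DTI 38.9% > 38% → does not qualify.
Option B: score 705 ≥ 700; DTI 38.9% > 36%; employment 44 ≥ 18 mo; reserves 8.1 ≥ 6 mo → does not qualify.
Option C: score 705 ≥ 620; DTI 38.9% ≤ 43% → qualifies.

Option C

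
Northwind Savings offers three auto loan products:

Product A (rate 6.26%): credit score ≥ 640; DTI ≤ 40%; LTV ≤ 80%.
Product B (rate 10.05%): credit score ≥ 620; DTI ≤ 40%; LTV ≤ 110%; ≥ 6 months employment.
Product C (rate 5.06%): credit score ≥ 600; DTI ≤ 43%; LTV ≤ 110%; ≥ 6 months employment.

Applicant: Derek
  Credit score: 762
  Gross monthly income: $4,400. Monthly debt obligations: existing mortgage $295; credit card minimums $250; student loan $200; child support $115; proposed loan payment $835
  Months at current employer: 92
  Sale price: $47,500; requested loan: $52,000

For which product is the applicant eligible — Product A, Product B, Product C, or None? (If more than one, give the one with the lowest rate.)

Total debts = (295 + 250 + 200 + 115 + 835) = 1,695; DTI = 1,695/4,400 = 38.5%.
LTV = 52,000/47,500 = 109.5%.
Product A: score 762 ≥ 640; DTI 38.5% ≤ 40%; LTV 109.5% > 80% → does not qualify.
Product B: score 762 ≥ 620; DTI 38.5% ≤ 40%; LTV 109.5% ≤ 110%; employment 92 ≥ 6 mo → qualifies.
Product C: score 762 ≥ 600; DTI 38.5% ≤ 43%; LTV 109.5% ≤ 110%; employment 92 ≥ 6 mo → qualifies.
Qualifying: Product B, Product C. Lowest rate is 5.06% → Product C.

Product C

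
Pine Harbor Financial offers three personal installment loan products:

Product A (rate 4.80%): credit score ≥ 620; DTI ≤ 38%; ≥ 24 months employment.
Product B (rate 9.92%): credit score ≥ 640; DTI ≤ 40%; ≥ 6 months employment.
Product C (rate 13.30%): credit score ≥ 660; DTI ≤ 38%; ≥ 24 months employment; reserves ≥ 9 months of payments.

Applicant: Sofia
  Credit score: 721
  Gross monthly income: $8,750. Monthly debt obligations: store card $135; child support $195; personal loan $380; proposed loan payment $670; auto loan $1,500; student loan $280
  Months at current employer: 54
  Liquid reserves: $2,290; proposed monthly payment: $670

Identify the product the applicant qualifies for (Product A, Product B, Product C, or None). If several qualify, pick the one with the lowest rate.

Product A

Total debts = (135 + 195 + 380 + 670 + 1,500 + 280) = 3,160; DTI = 3,160/8,750 = 36.1%.
Reserves = 2,290/670 = 3.4 months.
Product A: score 721 ≥ 620; DTI 36.1% ≤ 38%; employment 54 ≥ 24 mo → qualifies.
Product B: score 721 ≥ 640; DTI 36.1% ≤ 40%; employment 54 ≥ 6 mo → qualifies.
Product C: score 721 ≥ 660; DTI 36.1% ≤ 38%; employment 54 ≥ 24 mo; reserves 3.4 < 9 mo → does not qualify.
Qualifying: Product A, Product B. Lowest rate is 4.80% → Product A.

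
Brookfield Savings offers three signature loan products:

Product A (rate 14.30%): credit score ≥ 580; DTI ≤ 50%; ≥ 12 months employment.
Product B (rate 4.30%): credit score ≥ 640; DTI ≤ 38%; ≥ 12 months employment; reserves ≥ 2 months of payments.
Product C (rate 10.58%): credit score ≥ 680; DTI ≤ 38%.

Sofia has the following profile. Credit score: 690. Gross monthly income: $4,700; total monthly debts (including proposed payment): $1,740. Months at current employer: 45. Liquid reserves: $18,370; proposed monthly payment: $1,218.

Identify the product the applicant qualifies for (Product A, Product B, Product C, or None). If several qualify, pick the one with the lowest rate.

Product B

DTI = 1,740/4,700 = 37%.
Reserves = 18,370/1,218 = 15.1 months.
Product A: score 690 ≥ 580; DTI 37% ≤ 50%; employment 45 ≥ 12 mo → qualifies.
Product B: score 690 ≥ 640; DTI 37% ≤ 38%; employment 45 ≥ 12 mo; reserves 15.1 ≥ 2 mo → qualifies.
Product C: score 690 ≥ 680; DTI 37% ≤ 38% → qualifies.
Qualifying: Product A, Product B, Product C. Lowest rate is 4.30% → Product B.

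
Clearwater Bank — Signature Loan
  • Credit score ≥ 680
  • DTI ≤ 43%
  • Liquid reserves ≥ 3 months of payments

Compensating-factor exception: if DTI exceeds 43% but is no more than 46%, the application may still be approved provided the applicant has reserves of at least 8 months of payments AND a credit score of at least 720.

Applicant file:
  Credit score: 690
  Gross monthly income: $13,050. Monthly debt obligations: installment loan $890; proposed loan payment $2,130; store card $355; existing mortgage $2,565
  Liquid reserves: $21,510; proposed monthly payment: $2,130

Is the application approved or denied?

Denied

Credit score 690 ≥ 680 (meets base)
Total debts = (890 + 2,130 + 355 + 2,565) = 5,940. DTI: 5,940 ÷ 13,050 = 45.5%, over the 43% base limit.
Liquid reserves cover 21,510/2,130 = 10.1 months — ≥ 3 required
DTI 45.5% is within the 43%–46% exception band; checking compensating factors.
Override check — reserves: 10.1 mo (ok); score: 690 (below 720).
Override conditions not both satisfied; exception does not apply.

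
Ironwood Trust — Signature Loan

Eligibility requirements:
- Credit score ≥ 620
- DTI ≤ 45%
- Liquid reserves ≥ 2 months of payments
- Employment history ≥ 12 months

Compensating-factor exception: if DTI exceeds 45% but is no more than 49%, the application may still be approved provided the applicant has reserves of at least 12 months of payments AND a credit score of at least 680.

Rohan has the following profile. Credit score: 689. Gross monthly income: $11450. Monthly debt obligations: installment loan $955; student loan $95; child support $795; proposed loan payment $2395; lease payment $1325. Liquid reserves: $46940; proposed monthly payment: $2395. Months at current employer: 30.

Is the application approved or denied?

Credit score 689 ≥ 620 (meets base)
Total debts = (955 + 95 + 795 + 2,395 + 1,325) = 5,565. DTI: 5,565 ÷ 11,450 = 48.6%, over the 45% base limit.
Reserves = 46,940/2,395 = 19.6 months ≥ 2
Employment 30 ≥ 12 months
48.6% falls in the override range (45%–49%), so the compensating-factor test applies.
Override check — reserves: 19.6 mo (ok); score: 689 (ok).
Both override conditions satisfied; DTI exception granted.

Approved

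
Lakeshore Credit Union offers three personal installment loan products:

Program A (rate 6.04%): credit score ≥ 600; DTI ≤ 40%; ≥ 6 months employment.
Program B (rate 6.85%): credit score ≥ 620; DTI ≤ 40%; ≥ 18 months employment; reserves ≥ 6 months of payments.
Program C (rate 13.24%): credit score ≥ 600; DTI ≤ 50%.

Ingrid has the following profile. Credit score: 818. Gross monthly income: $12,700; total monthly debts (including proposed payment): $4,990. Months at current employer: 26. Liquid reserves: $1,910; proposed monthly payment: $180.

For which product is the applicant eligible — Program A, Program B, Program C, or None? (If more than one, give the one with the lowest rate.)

Program A

DTI = 4,990/12,700 = 39.3%.
Reserves = 1,910/180 = 10.6 months.
Program A: score 818 ≥ 600; DTI 39.3% ≤ 40%; employment 26 ≥ 6 mo → qualifies.
Program B: score 818 ≥ 620; DTI 39.3% ≤ 40%; employment 26 ≥ 18 mo; reserves 10.6 ≥ 6 mo → qualifies.
Program C: score 818 ≥ 600; DTI 39.3% ≤ 50% → qualifies.
Qualifying: Program A, Program B, Program C. Lowest rate is 6.04% → Program A.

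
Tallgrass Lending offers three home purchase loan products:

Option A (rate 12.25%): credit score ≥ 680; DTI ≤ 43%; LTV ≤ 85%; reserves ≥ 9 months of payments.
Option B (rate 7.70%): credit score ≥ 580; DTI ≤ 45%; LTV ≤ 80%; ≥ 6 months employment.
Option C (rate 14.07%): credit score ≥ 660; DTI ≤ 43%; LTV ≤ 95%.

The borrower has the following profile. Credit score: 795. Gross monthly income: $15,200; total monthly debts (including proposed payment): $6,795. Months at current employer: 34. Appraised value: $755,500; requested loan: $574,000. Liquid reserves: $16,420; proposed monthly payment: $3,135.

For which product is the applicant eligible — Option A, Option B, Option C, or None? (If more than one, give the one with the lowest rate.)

DTI = 6,795/15,200 = 44.7%.
LTV = 574,000/755,500 = 76%.
Reserves = 16,420/3,135 = 5.2 months.
Option A: score 795 ≥ 680; DTI 44.7% > 43%; LTV 76% ≤ 85%; reserves 5.2 < 9 mo → does not qualify.
Option B: score 795 ≥ 580; DTI 44.7% ≤ 45%; LTV 76% ≤ 80%; employment 34 ≥ 6 mo → qualifies.
Option C: score 795 ≥ 660; DTI 44.7% > 43%; LTV 76% ≤ 95% → does not qualify.

Option B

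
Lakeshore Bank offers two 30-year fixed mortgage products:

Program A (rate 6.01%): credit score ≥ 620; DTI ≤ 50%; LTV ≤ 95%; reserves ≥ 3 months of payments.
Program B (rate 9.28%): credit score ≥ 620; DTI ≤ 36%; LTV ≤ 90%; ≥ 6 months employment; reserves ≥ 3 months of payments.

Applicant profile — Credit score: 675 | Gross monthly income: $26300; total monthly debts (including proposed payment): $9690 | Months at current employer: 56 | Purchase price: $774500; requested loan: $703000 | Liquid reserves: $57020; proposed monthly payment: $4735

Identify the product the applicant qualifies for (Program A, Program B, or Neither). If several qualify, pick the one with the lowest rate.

Program A

DTI = 9,690/26,300 = 36.8%.
LTV = 703,000/774,500 = 90.8%.
Reserves = 57,020/4,735 = 12.0 months.
Program A: score 675 ≥ 620; DTI 36.8% ≤ 50%; LTV 90.8% ≤ 95%; reserves 12.0 ≥ 3 mo → qualifies.
Program B: score 675 ≥ 620; DTI 36.8% > 36%; LTV 90.8% > 90%; employment 56 ≥ 6 mo; reserves 12.0 ≥ 3 mo → does not qualify.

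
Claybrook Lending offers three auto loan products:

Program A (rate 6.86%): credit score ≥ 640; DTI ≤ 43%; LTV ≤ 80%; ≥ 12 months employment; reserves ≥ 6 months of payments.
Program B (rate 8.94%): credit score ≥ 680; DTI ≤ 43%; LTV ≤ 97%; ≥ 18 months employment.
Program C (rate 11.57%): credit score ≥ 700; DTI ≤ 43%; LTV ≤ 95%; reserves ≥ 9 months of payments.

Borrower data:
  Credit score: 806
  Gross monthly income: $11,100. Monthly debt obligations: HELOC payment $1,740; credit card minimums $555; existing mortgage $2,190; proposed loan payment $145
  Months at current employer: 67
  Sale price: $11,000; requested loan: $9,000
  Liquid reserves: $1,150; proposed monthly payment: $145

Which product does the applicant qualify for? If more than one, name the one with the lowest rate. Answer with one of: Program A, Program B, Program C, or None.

Total debts = (1,740 + 555 + 2,190 + 145) = 4,630; DTI = 4,630/11,100 = 41.7%.
LTV = 9,000/11,000 = 81.8%.
Reserves = 1,150/145 = 7.9 months.
Program A: score 806 ≥ 640; DTI 41.7% ≤ 43%; LTV 81.8% > 80%; employment 67 ≥ 12 mo; reserves 7.9 ≥ 6 mo → does not qualify.
Program B: score 806 ≥ 680; DTI 41.7% ≤ 43%; LTV 81.8% ≤ 97%; employment 67 ≥ 18 mo → qualifies.
Program C: score 806 ≥ 700; DTI 41.7% ≤ 43%; LTV 81.8% ≤ 95%; reserves 7.9 < 9 mo → does not qualify.

Program B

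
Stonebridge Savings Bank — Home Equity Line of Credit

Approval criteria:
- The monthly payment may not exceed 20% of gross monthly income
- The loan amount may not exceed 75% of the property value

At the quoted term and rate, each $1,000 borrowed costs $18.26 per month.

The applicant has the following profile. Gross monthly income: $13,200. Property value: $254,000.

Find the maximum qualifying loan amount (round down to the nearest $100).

$144,500

Payment cap: 20% × $13,200 = $2,640/month.
At $18.26 per $1,000, that supports 2,640/18.26 × 1,000 ≈ $144,578 → $144,500.
LTV cap: 75% × $254,000 = $190,500 → $190,500.
Binding constraint: payment-to-income.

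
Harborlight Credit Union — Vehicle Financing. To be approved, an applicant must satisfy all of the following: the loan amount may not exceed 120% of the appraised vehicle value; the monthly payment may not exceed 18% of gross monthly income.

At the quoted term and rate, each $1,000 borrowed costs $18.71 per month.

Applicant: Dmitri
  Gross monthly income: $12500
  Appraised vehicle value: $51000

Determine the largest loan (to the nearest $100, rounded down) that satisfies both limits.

Payment cap: 18% × $12,500 = $2,250/month.
At $18.71 per $1,000, that supports 2,250/18.71 × 1,000 ≈ $120,256 → $120,200.
LTV cap: 120% × $51,000 = $61,200 → $61,200.
Binding constraint: loan-to-value.

$61,200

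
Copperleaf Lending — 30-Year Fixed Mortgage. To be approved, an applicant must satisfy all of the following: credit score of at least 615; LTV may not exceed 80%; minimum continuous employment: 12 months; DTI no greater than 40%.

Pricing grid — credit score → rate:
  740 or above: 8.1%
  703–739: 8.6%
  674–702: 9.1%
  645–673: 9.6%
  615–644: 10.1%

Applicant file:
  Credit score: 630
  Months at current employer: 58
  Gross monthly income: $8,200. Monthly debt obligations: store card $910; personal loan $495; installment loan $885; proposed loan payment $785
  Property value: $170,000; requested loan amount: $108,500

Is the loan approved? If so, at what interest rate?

Credit score 630 ≥ 615 (meets minimum)
LTV: 108,500 ÷ 170,000 = 63.8%, within 80% cap
Total monthly debts = (910 + 495 + 885 + 785) = 3,075. Debt-to-income = 3,075/8,200 = 37.5% — meets 40% limit
Employment 58 ≥ 12 months
All requirements met. Score 630 falls in the 615–644 tier → 10.1%.

Approved at 10.1%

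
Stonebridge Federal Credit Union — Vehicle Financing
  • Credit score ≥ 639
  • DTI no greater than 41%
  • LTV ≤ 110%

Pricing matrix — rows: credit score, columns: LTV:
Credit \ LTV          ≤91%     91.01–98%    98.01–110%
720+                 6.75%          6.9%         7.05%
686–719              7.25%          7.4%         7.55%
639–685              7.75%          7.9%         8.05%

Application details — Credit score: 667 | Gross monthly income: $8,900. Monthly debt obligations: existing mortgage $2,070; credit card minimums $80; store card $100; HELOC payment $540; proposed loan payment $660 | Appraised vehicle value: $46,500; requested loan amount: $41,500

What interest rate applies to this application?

Credit score 667 ≥ 639; Total monthly debts = (2,070 + 80 + 100 + 540 + 660) = 3,450. Debt-to-income = 3,450/8,900 = 38.8% — meets 41% limit
LTV = 41,500/46,500 = 89.2% ≤ 110%
Row: 667 falls in 639–685. Column: 89.2% falls in ≤91%. Rate = 7.75%.

7.75%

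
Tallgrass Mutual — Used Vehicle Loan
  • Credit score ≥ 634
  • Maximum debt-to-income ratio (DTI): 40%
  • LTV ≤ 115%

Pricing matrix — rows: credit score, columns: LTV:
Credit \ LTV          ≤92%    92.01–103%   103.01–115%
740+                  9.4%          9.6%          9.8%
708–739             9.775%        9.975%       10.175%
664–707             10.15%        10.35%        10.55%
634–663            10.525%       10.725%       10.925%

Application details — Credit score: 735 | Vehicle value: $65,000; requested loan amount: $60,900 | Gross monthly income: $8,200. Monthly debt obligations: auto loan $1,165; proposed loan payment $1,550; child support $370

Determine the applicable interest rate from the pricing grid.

9.975%

Credit score 735 ≥ 634; Total monthly debts = (1,165 + 1,550 + 370) = 3,085. Debt-to-income = 3,085/8,200 = 37.6% — meets 40% limit
Loan-to-value = 60,900/65,000 = 93.7% — pass (115% max)
Score 735 is in the 708–739 band; LTV 93.7% is in the 92.01–103% band → 9.975%.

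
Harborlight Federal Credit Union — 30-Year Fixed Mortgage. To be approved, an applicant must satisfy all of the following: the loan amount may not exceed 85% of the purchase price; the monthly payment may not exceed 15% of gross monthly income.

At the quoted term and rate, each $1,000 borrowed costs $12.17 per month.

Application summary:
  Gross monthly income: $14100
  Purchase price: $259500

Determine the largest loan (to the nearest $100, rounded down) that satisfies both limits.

Payment cap: 15% × $14,100 = $2,115/month.
At $12.17 per $1,000, that supports 2,115/12.17 × 1,000 ≈ $173,788 → $173,700.
LTV cap: 85% × $259,500 = $220,575 → $220,500.
Binding constraint: payment-to-income.

$173,700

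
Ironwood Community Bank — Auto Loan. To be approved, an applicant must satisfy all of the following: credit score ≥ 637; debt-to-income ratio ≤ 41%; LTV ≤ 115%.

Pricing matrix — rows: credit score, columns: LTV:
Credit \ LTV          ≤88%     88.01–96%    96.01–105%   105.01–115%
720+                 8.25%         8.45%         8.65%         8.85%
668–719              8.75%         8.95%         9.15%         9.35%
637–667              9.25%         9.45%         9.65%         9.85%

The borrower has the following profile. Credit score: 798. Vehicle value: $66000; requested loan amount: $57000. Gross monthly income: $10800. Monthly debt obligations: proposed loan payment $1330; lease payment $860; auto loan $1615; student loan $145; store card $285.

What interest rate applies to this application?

Credit score 798 ≥ 637; Total monthly debts = (1,330 + 860 + 1,615 + 145 + 285) = 4,235. Debt-to-income = 4,235/10,800 = 39.2% — meets 41% limit
LTV: 57,000 ÷ 66,000 = 86.4%, within 115% cap
Score 798 is in the 720+ band; LTV 86.4% is in the ≤88% band → 8.25%.

8.25%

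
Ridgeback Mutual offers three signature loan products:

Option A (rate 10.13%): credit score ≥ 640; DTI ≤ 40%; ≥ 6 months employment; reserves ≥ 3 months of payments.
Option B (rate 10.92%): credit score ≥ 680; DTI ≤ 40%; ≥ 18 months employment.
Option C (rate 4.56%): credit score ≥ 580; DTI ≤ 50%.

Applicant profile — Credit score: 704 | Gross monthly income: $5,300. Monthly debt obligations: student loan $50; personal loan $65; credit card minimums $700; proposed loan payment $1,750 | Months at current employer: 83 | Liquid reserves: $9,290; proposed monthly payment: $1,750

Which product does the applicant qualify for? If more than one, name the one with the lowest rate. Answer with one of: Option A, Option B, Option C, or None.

Total debts = (50 + 65 + 700 + 1,750) = 2,565; DTI = 2,565/5,300 = 48.4%.
Reserves = 9,290/1,750 = 5.3 months.
Option A: score 704 ≥ 640; DTI 48.4% > 40%; employment 83 ≥ 6 mo; reserves 5.3 ≥ 3 mo → does not qualify.
Option B: score 704 ≥ 680; DTI 48.4% > 40%; employment 83 ≥ 18 mo → does not qualify.
Option C: score 704 ≥ 580; DTI 48.4% ≤ 50% → qualifies.

Option C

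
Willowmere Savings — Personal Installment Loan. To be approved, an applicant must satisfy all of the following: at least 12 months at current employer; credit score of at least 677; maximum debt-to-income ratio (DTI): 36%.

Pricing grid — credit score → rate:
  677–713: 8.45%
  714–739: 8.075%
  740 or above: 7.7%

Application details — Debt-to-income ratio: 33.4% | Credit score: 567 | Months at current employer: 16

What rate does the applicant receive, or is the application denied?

Credit score 567 < 677 (below minimum)
DTI 33.4% ≤ 36%
Employment 16 ≥ 12 months
Not all requirements met → denied.

Denied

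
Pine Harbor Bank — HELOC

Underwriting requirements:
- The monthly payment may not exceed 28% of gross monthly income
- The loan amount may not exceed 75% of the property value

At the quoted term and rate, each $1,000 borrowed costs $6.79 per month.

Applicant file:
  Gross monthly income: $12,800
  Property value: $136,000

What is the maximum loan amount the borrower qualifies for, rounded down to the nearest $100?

Payment cap: 28% × $12,800 = $3,584/month.
At $6.79 per $1,000, that supports 3,584/6.79 × 1,000 ≈ $527,835 → $527,800.
LTV cap: 75% × $136,000 = $102,000 → $102,000.
Binding constraint: loan-to-value.

$102,000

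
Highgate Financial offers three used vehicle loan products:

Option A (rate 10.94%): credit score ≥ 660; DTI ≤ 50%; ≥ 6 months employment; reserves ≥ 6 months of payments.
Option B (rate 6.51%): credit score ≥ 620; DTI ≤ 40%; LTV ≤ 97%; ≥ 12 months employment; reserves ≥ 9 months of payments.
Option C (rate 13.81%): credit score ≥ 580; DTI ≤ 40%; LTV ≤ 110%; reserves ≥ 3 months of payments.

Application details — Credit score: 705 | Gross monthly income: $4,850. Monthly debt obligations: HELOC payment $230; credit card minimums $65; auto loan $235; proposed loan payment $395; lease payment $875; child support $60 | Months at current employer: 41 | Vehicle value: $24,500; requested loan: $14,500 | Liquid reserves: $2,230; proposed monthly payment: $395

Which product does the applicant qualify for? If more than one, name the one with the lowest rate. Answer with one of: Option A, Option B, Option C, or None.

Total debts = (230 + 65 + 235 + 395 + 875 + 60) = 1,860; DTI = 1,860/4,850 = 38.4%.
LTV = 14,500/24,500 = 59.2%.
Reserves = 2,230/395 = 5.6 months.
Option A: score 705 ≥ 660; DTI 38.4% ≤ 50%; employment 41 ≥ 6 mo; reserves 5.6 < 6 mo → does not qualify.
Option B: score 705 ≥ 620; DTI 38.4% ≤ 40%; LTV 59.2% ≤ 97%; employment 41 ≥ 12 mo; reserves 5.6 < 9 mo → does not qualify.
Option C: score 705 ≥ 580; DTI 38.4% ≤ 40%; LTV 59.2% ≤ 110%; reserves 5.6 ≥ 3 mo → qualifies.

Option C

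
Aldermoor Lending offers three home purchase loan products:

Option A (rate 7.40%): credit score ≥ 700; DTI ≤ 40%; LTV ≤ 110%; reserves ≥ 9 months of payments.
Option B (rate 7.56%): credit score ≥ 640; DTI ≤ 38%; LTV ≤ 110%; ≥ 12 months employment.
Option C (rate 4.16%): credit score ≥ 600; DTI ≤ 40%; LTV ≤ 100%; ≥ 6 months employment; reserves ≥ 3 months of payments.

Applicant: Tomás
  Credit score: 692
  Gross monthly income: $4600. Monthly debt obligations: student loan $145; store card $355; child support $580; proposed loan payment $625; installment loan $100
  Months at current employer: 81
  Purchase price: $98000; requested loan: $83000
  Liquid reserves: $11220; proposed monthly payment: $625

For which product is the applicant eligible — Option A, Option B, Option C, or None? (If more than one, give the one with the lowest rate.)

Option C

Total debts = (145 + 355 + 580 + 625 + 100) = 1,805; DTI = 1,805/4,600 = 39.2%.
LTV = 83,000/98,000 = 84.7%.
Reserves = 11,220/625 = 18.0 months.
Option A: score 692 < 700; DTI 39.2% ≤ 40%; LTV 84.7% ≤ 110%; reserves 18.0 ≥ 9 mo → does not qualify.
Option B: score 692 ≥ 640; DTI 39.2% > 38%; LTV 84.7% ≤ 110%; employment 81 ≥ 12 mo → does not qualify.
Option C: score 692 ≥ 600; DTI 39.2% ≤ 40%; LTV 84.7% ≤ 100%; employment 81 ≥ 6 mo; reserves 18.0 ≥ 3 mo → qualifies.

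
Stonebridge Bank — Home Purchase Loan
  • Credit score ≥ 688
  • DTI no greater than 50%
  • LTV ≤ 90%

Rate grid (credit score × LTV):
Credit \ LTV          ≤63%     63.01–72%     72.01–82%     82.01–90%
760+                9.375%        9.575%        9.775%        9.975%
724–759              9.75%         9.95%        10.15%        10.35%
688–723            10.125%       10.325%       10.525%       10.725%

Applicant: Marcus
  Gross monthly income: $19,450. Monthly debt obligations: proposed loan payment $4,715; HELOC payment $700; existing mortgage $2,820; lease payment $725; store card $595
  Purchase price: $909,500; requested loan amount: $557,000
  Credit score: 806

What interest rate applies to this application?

Credit score 806 ≥ 688; Total monthly debts = (4,715 + 700 + 2,820 + 725 + 595) = 9,555. DTI = 9,555/19,450 = 49.1% ≤ 50%
Loan-to-value = 557,000/909,500 = 61.2% — pass (90% max)
Score 806 is in the 760+ band; LTV 61.2% is in the ≤63% band → 9.375%.

9.375%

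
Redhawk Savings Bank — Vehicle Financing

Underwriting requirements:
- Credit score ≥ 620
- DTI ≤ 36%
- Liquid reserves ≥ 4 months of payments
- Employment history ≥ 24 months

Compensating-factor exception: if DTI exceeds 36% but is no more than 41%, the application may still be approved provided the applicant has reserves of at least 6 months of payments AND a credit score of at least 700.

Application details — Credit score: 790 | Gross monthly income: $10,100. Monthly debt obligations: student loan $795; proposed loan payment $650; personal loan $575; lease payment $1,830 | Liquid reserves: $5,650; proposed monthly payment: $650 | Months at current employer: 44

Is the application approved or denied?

Credit score 790 ≥ 620 (meets base)
Total debts = (795 + 650 + 575 + 1,830) = 3,850. DTI = 3,850/10,100 = 38.1% > 36% — standard DTI limit exceeded.
Reserves = 5,650/650 = 8.7 months ≥ 4
Employment 44 ≥ 24 months
38.1% falls in the override range (36%–41%), so the compensating-factor test applies.
Override check — reserves: 8.7 mo (ok); score: 790 (ok).
Both override conditions satisfied; DTI exception granted.

Approved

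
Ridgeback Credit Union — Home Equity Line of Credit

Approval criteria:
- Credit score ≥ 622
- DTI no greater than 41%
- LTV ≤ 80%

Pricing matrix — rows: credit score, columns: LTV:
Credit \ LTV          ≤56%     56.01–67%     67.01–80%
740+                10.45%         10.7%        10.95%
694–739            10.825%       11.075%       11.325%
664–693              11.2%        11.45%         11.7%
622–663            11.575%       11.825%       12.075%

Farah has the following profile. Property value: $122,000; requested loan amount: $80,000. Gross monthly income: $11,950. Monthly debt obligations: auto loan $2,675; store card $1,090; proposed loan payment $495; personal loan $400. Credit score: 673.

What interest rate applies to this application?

Credit score 673 ≥ 622; Total monthly debts = (2,675 + 1,090 + 495 + 400) = 4,660. DTI = 4,660/11,950 = 39% ≤ 41%
LTV: 80,000 ÷ 122,000 = 65.6%, within 80% cap
Score 673 is in the 664–693 band; LTV 65.6% is in the 56.01–67% band → 11.45%.

11.45%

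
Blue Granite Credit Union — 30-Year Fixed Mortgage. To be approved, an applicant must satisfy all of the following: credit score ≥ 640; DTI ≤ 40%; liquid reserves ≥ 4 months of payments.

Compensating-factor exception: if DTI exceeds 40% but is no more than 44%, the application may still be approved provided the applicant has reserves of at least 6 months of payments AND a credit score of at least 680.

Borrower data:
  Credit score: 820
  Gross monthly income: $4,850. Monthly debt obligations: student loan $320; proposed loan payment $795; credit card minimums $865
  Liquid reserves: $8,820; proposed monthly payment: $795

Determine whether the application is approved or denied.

Credit score 820 ≥ 640 (meets base)
Total debts = (320 + 795 + 865) = 1,980. DTI: 1,980 ÷ 4,850 = 40.8%, over the 40% base limit.
Liquid reserves cover 8,820/795 = 11.1 months — ≥ 4 required
DTI 40.8% is within the 40%–44% exception band; checking compensating factors.
Override check — reserves: 11.1 mo (ok); score: 820 (ok).
Both override conditions satisfied; DTI exception granted.

Approved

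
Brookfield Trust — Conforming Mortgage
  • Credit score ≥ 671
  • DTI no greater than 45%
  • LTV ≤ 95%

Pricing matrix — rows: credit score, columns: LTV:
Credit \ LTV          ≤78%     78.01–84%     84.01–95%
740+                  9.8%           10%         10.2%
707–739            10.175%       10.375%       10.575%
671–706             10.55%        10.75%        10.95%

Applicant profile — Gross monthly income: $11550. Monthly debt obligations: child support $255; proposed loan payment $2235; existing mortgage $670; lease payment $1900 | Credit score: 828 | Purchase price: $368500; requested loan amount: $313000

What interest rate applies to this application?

Credit score 828 ≥ 671; Total monthly debts = (255 + 2,235 + 670 + 1,900) = 5,060. DTI = 5,060/11,550 = 43.8% ≤ 45%
LTV: 313,000 ÷ 368,500 = 84.9%, within 95% cap
Row: 828 falls in 740+. Column: 84.9% falls in 84.01–95%. Rate = 10.2%.

10.2%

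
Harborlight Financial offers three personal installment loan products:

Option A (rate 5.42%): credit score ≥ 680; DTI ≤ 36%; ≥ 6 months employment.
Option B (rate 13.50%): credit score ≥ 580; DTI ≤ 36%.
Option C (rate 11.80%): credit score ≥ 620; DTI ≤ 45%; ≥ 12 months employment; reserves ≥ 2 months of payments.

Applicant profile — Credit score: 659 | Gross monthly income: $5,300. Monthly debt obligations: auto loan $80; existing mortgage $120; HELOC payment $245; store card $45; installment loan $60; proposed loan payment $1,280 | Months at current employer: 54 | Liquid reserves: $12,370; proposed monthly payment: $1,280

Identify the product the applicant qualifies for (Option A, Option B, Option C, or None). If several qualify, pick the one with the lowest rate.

Total debts = (80 + 120 + 245 + 45 + 60 + 1,280) = 1,830; DTI = 1,830/5,300 = 34.5%.
Reserves = 12,370/1,280 = 9.7 months.
Option A: score 659 < 680; DTI 34.5% ≤ 36%; employment 54 ≥ 6 mo → does not qualify.
Option B: score 659 ≥ 580; DTI 34.5% ≤ 36% → qualifies.
Option C: score 659 ≥ 620; DTI 34.5% ≤ 45%; employment 54 ≥ 12 mo; reserves 9.7 ≥ 2 mo → qualifies.
Qualifying: Option B, Option C. Lowest rate is 11.80% → Option C.

Option C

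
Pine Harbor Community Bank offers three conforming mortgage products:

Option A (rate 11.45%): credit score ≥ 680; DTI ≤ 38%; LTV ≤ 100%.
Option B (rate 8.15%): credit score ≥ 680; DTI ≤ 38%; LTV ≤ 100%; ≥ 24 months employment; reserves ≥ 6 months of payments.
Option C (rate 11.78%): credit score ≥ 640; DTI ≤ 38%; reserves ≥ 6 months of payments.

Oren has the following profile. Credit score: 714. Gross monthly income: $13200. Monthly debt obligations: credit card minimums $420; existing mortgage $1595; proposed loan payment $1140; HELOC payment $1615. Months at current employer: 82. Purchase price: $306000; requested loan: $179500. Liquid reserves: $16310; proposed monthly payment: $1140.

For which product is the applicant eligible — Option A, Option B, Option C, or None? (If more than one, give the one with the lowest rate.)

Option B

Total debts = (420 + 1,595 + 1,140 + 1,615) = 4,770; DTI = 4,770/13,200 = 36.1%.
LTV = 179,500/306,000 = 58.7%.
Reserves = 16,310/1,140 = 14.3 months.
Option A: score 714 ≥ 680; DTI 36.1% ≤ 38%; LTV 58.7% ≤ 100% → qualifies.
Option B: score 714 ≥ 680; DTI 36.1% ≤ 38%; LTV 58.7% ≤ 100%; employment 82 ≥ 24 mo; reserves 14.3 ≥ 6 mo → qualifies.
Option C: score 714 ≥ 640; DTI 36.1% ≤ 38%; reserves 14.3 ≥ 6 mo → qualifies.
Qualifying: Option A, Option B, Option C. Lowest rate is 8.15% → Option B.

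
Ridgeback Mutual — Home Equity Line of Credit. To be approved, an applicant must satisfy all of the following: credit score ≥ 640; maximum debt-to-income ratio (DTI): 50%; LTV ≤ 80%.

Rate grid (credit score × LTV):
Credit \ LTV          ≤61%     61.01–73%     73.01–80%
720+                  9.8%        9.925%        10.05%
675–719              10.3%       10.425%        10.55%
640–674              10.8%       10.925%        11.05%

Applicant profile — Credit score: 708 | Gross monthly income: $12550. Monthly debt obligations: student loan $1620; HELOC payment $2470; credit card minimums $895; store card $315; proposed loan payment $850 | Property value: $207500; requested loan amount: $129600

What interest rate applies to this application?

Credit score 708 ≥ 640; Total monthly debts = (1,620 + 2,470 + 895 + 315 + 850) = 6,150. DTI = 6,150/12,550 = 49% ≤ 50%
Loan-to-value = 129,600/207,500 = 62.5% — pass (80% max)
Credit 708 → row 675–719; LTV 62.5% → column 61.01–73%. Grid cell → 10.425%.

10.425%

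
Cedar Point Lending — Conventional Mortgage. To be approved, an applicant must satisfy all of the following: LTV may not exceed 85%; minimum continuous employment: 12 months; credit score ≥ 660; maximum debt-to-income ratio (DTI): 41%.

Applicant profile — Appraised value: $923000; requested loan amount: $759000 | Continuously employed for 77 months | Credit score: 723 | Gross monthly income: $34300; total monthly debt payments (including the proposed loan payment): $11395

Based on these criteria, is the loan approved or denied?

Loan-to-value = 759,000/923,000 = 82.2% — pass (85% max)
Employment 77 ≥ 12 months
Credit score 723 ≥ 660 (meets)
Debt-to-income = 11,395/34,300 = 33.2% — meets 41% limit
All criteria satisfied.

Approved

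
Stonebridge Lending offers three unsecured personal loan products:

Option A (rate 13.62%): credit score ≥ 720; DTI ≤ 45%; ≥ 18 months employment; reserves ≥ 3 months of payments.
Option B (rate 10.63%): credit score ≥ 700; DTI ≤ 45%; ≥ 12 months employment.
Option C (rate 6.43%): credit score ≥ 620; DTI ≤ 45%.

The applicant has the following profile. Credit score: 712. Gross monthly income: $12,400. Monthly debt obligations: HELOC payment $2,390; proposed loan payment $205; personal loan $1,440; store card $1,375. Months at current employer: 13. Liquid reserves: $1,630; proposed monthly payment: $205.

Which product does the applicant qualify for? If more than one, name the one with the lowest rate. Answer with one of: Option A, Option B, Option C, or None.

Option C

Total debts = (2,390 + 205 + 1,440 + 1,375) = 5,410; DTI = 5,410/12,400 = 43.6%.
Reserves = 1,630/205 = 8.0 months.
Option A: score 712 < 720; DTI 43.6% ≤ 45%; employment 13 < 18 mo; reserves 8.0 ≥ 3 mo → does not qualify.
Option B: score 712 ≥ 700; DTI 43.6% ≤ 45%; employment 13 ≥ 12 mo → qualifies.
Option C: score 712 ≥ 620; DTI 43.6% ≤ 45% → qualifies.
Qualifying: Option B, Option C. Lowest rate is 6.43% → Option C.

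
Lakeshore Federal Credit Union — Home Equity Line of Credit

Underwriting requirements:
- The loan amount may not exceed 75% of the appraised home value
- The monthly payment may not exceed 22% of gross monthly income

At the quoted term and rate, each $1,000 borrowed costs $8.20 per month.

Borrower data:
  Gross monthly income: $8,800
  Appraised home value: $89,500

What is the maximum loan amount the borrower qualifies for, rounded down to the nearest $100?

Payment cap: 22% × $8,800 = $1,936/month.
At $8.20 per $1,000, that supports 1,936/8.20 × 1,000 ≈ $236,097 → $236,000.
LTV cap: 75% × $89,500 = $67,125 → $67,100.
Binding constraint: loan-to-value.

$67,100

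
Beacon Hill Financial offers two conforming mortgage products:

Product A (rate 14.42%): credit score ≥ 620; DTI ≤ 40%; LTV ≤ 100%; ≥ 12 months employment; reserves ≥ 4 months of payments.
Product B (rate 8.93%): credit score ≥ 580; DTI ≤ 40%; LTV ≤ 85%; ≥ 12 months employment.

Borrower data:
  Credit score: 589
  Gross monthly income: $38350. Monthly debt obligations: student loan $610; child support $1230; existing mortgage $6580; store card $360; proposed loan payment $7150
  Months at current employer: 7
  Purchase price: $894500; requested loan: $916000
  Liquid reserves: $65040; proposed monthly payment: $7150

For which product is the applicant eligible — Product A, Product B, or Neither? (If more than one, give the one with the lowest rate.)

Total debts = (610 + 1,230 + 6,580 + 360 + 7,150) = 15,930; DTI = 15,930/38,350 = 41.5%.
LTV = 916,000/894,500 = 102.4%.
Reserves = 65,040/7,150 = 9.1 months.
Product A: score 589 < 620; DTI 41.5% > 40%; LTV 102.4% > 100%; employment 7 < 12 mo; reserves 9.1 ≥ 4 mo → does not qualify.
Product B: score 589 ≥ 580; DTI 41.5% > 40%; LTV 102.4% > 85%; employment 7 < 12 mo → does not qualify.

Neither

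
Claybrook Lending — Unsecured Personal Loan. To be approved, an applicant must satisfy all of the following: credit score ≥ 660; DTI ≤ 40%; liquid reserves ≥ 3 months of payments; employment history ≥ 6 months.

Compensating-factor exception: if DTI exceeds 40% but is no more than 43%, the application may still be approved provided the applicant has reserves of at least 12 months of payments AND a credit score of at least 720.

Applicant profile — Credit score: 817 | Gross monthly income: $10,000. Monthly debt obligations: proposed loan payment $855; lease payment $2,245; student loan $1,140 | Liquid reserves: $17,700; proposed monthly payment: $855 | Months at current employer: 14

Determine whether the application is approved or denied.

Approved

Credit score 817 ≥ 660 (meets base)
Total debts = (855 + 2,245 + 1,140) = 4,240. DTI = 4,240/10,000 = 42.4% > 40% — standard DTI limit exceeded.
Liquid reserves cover 17,700/855 = 20.7 months — ≥ 3 required
Employment 14 ≥ 6 months
42.4% falls in the override range (40%–43%), so the compensating-factor test applies.
Override check — reserves: 20.7 mo (ok); score: 817 (ok).
Both compensating conditions met → exception applies.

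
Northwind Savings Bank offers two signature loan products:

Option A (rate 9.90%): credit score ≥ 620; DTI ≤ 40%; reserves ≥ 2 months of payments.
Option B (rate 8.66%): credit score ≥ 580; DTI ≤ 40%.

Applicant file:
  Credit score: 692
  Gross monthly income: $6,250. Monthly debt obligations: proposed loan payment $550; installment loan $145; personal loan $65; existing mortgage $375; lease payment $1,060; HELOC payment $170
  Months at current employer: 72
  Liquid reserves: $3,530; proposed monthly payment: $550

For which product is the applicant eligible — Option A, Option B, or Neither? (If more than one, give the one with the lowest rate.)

Option B

Total debts = (550 + 145 + 65 + 375 + 1,060 + 170) = 2,365; DTI = 2,365/6,250 = 37.8%.
Reserves = 3,530/550 = 6.4 months.
Option A: score 692 ≥ 620; DTI 37.8% ≤ 40%; reserves 6.4 ≥ 2 mo → qualifies.
Option B: score 692 ≥ 580; DTI 37.8% ≤ 40% → qualifies.
Qualifying: Option A, Option B. Lowest rate is 8.66% → Option B.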